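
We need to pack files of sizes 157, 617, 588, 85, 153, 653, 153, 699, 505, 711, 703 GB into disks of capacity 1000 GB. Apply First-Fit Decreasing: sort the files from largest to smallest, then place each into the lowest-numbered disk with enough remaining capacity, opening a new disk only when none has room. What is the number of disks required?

7

Sorted descending: 711, 703, 699, 653, 617, 588, 505, 157, 153, 153, 85.
711 GB → disk 1 (remaining 289 GB)
703 GB → disk 2 (remaining 297 GB)
699 GB → disk 3 (remaining 301 GB)
653 GB → disk 4 (remaining 347 GB)
617 GB → disk 5 (remaining 383 GB)
588 GB → disk 6 (remaining 412 GB)
505 GB → disk 7 (remaining 495 GB)
157 GB → disk 1 (remaining 132 GB)
153 GB → disk 2 (remaining 144 GB)
153 GB → disk 3 (remaining 148 GB)
85 GB → disk 1 (remaining 47 GB)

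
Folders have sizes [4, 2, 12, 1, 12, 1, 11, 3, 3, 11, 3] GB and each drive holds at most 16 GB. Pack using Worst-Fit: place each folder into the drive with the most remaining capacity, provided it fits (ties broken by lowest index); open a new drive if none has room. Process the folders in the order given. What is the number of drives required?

5 drives

drive 1: place 4 GB, 12 GB left
drive 1: place 2 GB, 10 GB left
drive 2: place 12 GB, 4 GB left
drive 1: place 1 GB, 9 GB left
drive 3: place 12 GB, 4 GB left
drive 1: place 1 GB, 8 GB left
drive 4: place 11 GB, 5 GB left
drive 1: place 3 GB, 5 GB left
drive 1: place 3 GB, 2 GB left
drive 5: place 11 GB, 5 GB left
drive 4: place 3 GB, 2 GB left
Final drives: [4,2,1,1,3,3] [12] [12] [11,3] [11].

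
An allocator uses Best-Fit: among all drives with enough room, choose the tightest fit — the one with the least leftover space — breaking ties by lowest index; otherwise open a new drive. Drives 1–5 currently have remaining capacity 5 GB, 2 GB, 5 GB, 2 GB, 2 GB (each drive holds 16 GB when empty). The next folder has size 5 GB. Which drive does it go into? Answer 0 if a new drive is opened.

1

Drives with room: drive 1 (5 GB), drive 3 (5 GB).
Tightest fit is drive 1 with 5 GB free.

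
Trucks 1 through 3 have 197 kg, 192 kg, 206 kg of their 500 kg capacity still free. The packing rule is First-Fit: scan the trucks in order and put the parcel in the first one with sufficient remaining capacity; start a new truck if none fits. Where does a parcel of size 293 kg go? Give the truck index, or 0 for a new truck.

No truck has ≥ 293 kg free, so a new truck is opened.

0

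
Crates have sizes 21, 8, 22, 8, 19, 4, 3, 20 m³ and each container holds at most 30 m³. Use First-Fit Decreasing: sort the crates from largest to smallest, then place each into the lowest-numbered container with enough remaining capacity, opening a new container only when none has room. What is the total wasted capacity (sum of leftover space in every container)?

Sorted descending: 22, 21, 20, 19, 8, 8, 4, 3.
22 m³ → container 1 (remaining 8 m³)
21 m³ → container 2 (remaining 9 m³)
20 m³ → container 3 (remaining 10 m³)
19 m³ → container 4 (remaining 11 m³)
8 m³ → container 1 (remaining 0 m³)
8 m³ → container 2 (remaining 1 m³)
4 m³ → container 3 (remaining 6 m³)
3 m³ → container 3 (remaining 3 m³)
4 containers × 30 m³ = 120 m³; used 105 m³; unused 15 m³.

15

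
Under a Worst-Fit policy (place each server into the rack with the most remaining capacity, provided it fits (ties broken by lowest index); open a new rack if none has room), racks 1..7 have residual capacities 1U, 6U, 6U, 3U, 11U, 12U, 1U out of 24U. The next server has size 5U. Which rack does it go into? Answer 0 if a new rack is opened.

Racks with room: rack 2 (6U), rack 3 (6U), rack 5 (11U), rack 6 (12U).
Most room is rack 6 with 12U free.

6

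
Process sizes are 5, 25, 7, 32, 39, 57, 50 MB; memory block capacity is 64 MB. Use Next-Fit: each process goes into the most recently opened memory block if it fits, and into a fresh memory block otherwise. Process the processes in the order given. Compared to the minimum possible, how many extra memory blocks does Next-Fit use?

1

Next-Fit: [5,25,7] [32] [39] [57] [50] → 5 memory blocks.
Total size 215 MB; any packing needs at least ⌈215/64⌉ = 4 memory blocks.
An optimal packing achieves that bound: [57,7] [50,5] [39,25] [32] → 4 memory blocks.
Excess: 5 − 4 = 1.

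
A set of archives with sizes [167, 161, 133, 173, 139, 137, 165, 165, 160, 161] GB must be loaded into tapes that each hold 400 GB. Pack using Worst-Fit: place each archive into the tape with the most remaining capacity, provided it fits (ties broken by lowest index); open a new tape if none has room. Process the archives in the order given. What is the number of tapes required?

5 tapes

167 GB → tape 1 (remaining 233 GB)
161 GB → tape 1 (remaining 72 GB)
133 GB → tape 2 (remaining 267 GB)
173 GB → tape 2 (remaining 94 GB)
139 GB → tape 3 (remaining 261 GB)
137 GB → tape 3 (remaining 124 GB)
165 GB → tape 4 (remaining 235 GB)
165 GB → tape 4 (remaining 70 GB)
160 GB → tape 5 (remaining 240 GB)
161 GB → tape 5 (remaining 79 GB)
Final tapes: [167,161] [133,173] [139,137] [165,165] [160,161].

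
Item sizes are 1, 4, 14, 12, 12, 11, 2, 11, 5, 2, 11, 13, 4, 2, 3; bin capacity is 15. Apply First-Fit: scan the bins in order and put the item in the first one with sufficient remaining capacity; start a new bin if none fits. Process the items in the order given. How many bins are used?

1 → bin 1 (remaining 14)
4 → bin 1 (remaining 10)
14 → bin 2 (remaining 1)
12 → bin 3 (remaining 3)
12 → bin 4 (remaining 3)
11 → bin 5 (remaining 4)
2 → bin 1 (remaining 8)
11 → bin 6 (remaining 4)
5 → bin 1 (remaining 3)
2 → bin 1 (remaining 1)
11 → bin 7 (remaining 4)
13 → bin 8 (remaining 2)
4 → bin 5 (remaining 0)
2 → bin 3 (remaining 1)
3 → bin 4 (remaining 0)
Final bins: [1,4,2,5,2] [14] [12,2] [12,3] [11,4] [11] [11] [13].

8 bins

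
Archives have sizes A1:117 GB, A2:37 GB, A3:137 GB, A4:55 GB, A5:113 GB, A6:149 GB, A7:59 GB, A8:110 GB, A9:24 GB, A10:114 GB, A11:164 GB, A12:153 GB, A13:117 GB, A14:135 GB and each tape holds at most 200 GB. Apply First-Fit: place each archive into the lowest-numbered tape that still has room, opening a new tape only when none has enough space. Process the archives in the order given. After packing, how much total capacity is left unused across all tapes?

A1 (117 GB) → tape 1 (remaining 83 GB)
A2 (37 GB) → tape 1 (remaining 46 GB)
A3 (137 GB) → tape 2 (remaining 63 GB)
A4 (55 GB) → tape 2 (remaining 8 GB)
A5 (113 GB) → tape 3 (remaining 87 GB)
A6 (149 GB) → tape 4 (remaining 51 GB)
A7 (59 GB) → tape 3 (remaining 28 GB)
A8 (110 GB) → tape 5 (remaining 90 GB)
A9 (24 GB) → tape 1 (remaining 22 GB)
A10 (114 GB) → tape 6 (remaining 86 GB)
A11 (164 GB) → tape 7 (remaining 36 GB)
A12 (153 GB) → tape 8 (remaining 47 GB)
A13 (117 GB) → tape 9 (remaining 83 GB)
A14 (135 GB) → tape 10 (remaining 65 GB)
10 tapes × 200 GB = 2000 GB; used 1484 GB; unused 516 GB.

516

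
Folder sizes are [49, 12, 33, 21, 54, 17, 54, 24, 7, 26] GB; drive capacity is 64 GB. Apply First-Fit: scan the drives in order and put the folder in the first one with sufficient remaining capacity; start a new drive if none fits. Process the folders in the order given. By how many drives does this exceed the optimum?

1

First-Fit: [49,12] [33,21,7] [54] [17,24] [54] [26] → 6 drives.
Total size 297 GB; any packing needs at least ⌈297/64⌉ = 5 drives.
An optimal packing achieves that bound: [54,7] [54] [49,12] [33,26] [24,21,17] → 5 drives.
Excess: 6 − 5 = 1.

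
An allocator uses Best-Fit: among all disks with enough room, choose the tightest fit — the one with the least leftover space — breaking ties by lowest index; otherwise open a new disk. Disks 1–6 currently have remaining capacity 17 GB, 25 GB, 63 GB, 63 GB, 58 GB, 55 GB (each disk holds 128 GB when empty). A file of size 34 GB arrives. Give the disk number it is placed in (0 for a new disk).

6

Disks with room: disk 3 (63 GB), disk 4 (63 GB), disk 5 (58 GB), disk 6 (55 GB).
Tightest fit is disk 6 with 55 GB free.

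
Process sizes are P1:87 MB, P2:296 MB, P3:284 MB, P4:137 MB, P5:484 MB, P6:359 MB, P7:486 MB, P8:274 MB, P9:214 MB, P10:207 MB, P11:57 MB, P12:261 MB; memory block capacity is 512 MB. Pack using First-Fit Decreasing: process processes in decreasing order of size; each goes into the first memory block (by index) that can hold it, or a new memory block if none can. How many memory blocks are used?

Sorted descending: 486, 484, 359, 296, 284, 274, 261, 214, 207, 137, 87, 57.
486 MB → memory block 1 (remaining 26 MB)
484 MB → memory block 2 (remaining 28 MB)
359 MB → memory block 3 (remaining 153 MB)
296 MB → memory block 4 (remaining 216 MB)
284 MB → memory block 5 (remaining 228 MB)
274 MB → memory block 6 (remaining 238 MB)
261 MB → memory block 7 (remaining 251 MB)
214 MB → memory block 4 (remaining 2 MB)
207 MB → memory block 5 (remaining 21 MB)
137 MB → memory block 3 (remaining 16 MB)
87 MB → memory block 6 (remaining 151 MB)
57 MB → memory block 6 (remaining 94 MB)

7 memory blocks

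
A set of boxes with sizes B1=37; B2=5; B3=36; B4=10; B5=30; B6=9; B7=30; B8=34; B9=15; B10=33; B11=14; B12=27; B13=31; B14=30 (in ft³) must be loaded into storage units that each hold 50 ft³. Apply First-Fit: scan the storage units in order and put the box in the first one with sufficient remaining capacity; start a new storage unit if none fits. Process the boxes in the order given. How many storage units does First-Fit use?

9

Put B1 (37 ft³) in storage unit 1; 13 ft³ remain.
Put B2 (5 ft³) in storage unit 1; 8 ft³ remain.
Put B3 (36 ft³) in storage unit 2; 14 ft³ remain.
Put B4 (10 ft³) in storage unit 2; 4 ft³ remain.
Put B5 (30 ft³) in storage unit 3; 20 ft³ remain.
Put B6 (9 ft³) in storage unit 3; 11 ft³ remain.
Put B7 (30 ft³) in storage unit 4; 20 ft³ remain.
Put B8 (34 ft³) in storage unit 5; 16 ft³ remain.
Put B9 (15 ft³) in storage unit 4; 5 ft³ remain.
Put B10 (33 ft³) in storage unit 6; 17 ft³ remain.
Put B11 (14 ft³) in storage unit 5; 2 ft³ remain.
Put B12 (27 ft³) in storage unit 7; 23 ft³ remain.
Put B13 (31 ft³) in storage unit 8; 19 ft³ remain.
Put B14 (30 ft³) in storage unit 9; 20 ft³ remain.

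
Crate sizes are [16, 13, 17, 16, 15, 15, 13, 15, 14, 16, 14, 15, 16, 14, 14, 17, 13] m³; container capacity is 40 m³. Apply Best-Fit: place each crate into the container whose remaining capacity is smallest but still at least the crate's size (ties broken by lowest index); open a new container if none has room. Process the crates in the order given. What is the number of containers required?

9

container 1: place 16 m³, 24 m³ left
container 1: place 13 m³, 11 m³ left
container 2: place 17 m³, 23 m³ left
container 2: place 16 m³, 7 m³ left
container 3: place 15 m³, 25 m³ left
container 3: place 15 m³, 10 m³ left
container 4: place 13 m³, 27 m³ left
container 4: place 15 m³, 12 m³ left
container 5: place 14 m³, 26 m³ left
container 5: place 16 m³, 10 m³ left
container 6: place 14 m³, 26 m³ left
container 6: place 15 m³, 11 m³ left
container 7: place 16 m³, 24 m³ left
container 7: place 14 m³, 10 m³ left
container 8: place 14 m³, 26 m³ left
container 8: place 17 m³, 9 m³ left
container 9: place 13 m³, 27 m³ left
Final containers: [16,13] [17,16] [15,15] [13,15] [14,16] [14,15] [16,14] [14,17] [13].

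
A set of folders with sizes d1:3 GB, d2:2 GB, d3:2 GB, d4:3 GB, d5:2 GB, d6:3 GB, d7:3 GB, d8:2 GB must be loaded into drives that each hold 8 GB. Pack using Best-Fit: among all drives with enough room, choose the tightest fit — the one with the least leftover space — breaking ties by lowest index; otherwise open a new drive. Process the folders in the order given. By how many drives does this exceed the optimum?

0

Best-Fit: [3,2,2] [3,2,3] [3,2] → 3 drives.
Total size 20 GB; any packing needs at least ⌈20/8⌉ = 3 drives.
So 3 is already optimal.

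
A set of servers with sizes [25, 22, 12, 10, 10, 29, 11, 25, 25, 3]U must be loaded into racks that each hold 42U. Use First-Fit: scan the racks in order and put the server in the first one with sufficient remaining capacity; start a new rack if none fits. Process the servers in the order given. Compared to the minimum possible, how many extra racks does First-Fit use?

First-Fit: [25,12,3] [22,10,10] [29,11] [25] [25] → 5 racks.
Total size 172U; any packing needs at least ⌈172/42⌉ = 5 racks.
So 5 is already optimal.

0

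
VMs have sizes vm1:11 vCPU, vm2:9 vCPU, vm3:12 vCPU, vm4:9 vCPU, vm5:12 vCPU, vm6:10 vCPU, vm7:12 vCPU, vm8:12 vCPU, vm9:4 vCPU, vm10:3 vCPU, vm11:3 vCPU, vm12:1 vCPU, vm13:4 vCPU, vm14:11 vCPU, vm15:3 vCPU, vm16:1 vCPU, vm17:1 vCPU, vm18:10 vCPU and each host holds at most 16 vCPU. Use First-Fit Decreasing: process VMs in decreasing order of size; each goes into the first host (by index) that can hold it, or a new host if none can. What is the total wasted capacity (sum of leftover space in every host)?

Sorted descending: 12, 12, 12, 12, 11, 11, 10, 10, 9, 9, 4, 4, 3, 3, 3, 1, 1, 1.
Put 12 vCPU in host 1; 4 vCPU remain.
Put 12 vCPU in host 2; 4 vCPU remain.
Put 12 vCPU in host 3; 4 vCPU remain.
Put 12 vCPU in host 4; 4 vCPU remain.
Put 11 vCPU in host 5; 5 vCPU remain.
Put 11 vCPU in host 6; 5 vCPU remain.
Put 10 vCPU in host 7; 6 vCPU remain.
Put 10 vCPU in host 8; 6 vCPU remain.
Put 9 vCPU in host 9; 7 vCPU remain.
Put 9 vCPU in host 10; 7 vCPU remain.
Put 4 vCPU in host 1; 0 vCPU remain.
Put 4 vCPU in host 2; 0 vCPU remain.
Put 3 vCPU in host 3; 1 vCPU remain.
Put 3 vCPU in host 4; 1 vCPU remain.
Put 3 vCPU in host 5; 2 vCPU remain.
Put 1 vCPU in host 3; 0 vCPU remain.
Put 1 vCPU in host 4; 0 vCPU remain.
Put 1 vCPU in host 5; 1 vCPU remain.
10 hosts × 16 vCPU = 160 vCPU; used 128 vCPU; unused 32 vCPU.

32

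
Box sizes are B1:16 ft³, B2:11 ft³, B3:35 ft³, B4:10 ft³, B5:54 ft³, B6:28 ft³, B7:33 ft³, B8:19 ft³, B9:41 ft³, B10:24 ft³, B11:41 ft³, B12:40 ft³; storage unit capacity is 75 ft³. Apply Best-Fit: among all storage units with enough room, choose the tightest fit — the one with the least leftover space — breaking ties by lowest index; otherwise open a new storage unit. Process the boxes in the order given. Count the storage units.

storage unit 1: place B1 (16 ft³), 59 ft³ left
storage unit 1: place B2 (11 ft³), 48 ft³ left
storage unit 1: place B3 (35 ft³), 13 ft³ left
storage unit 1: place B4 (10 ft³), 3 ft³ left
storage unit 2: place B5 (54 ft³), 21 ft³ left
storage unit 3: place B6 (28 ft³), 47 ft³ left
storage unit 3: place B7 (33 ft³), 14 ft³ left
storage unit 2: place B8 (19 ft³), 2 ft³ left
storage unit 4: place B9 (41 ft³), 34 ft³ left
storage unit 4: place B10 (24 ft³), 10 ft³ left
storage unit 5: place B11 (41 ft³), 34 ft³ left
storage unit 6: place B12 (40 ft³), 35 ft³ left
Final storage units: [16,11,35,10] [54,19] [28,33] [41,24] [41] [40].

6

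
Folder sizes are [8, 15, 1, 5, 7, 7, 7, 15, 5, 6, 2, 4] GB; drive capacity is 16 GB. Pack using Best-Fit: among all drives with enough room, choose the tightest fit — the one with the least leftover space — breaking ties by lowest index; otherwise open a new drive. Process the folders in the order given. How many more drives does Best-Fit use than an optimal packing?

Best-Fit: [8,5] [15,1] [7,7,2] [7,5,4] [15] [6] → 6 drives.
Total size 82 GB; any packing needs at least ⌈82/16⌉ = 6 drives.
So 6 is already optimal.

0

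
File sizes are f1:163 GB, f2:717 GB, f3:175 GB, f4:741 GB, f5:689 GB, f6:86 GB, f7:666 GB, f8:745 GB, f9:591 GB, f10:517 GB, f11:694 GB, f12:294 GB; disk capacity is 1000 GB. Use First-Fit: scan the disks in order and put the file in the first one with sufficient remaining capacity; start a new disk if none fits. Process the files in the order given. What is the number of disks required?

disk 1: place f1 (163 GB), 837 GB left
disk 1: place f2 (717 GB), 120 GB left
disk 2: place f3 (175 GB), 825 GB left
disk 2: place f4 (741 GB), 84 GB left
disk 3: place f5 (689 GB), 311 GB left
disk 1: place f6 (86 GB), 34 GB left
disk 4: place f7 (666 GB), 334 GB left
disk 5: place f8 (745 GB), 255 GB left
disk 6: place f9 (591 GB), 409 GB left
disk 7: place f10 (517 GB), 483 GB left
disk 8: place f11 (694 GB), 306 GB left
disk 3: place f12 (294 GB), 17 GB left
Final disks: [163,717,86] [175,741] [689,294] [666] [745] [591] [517] [694].

8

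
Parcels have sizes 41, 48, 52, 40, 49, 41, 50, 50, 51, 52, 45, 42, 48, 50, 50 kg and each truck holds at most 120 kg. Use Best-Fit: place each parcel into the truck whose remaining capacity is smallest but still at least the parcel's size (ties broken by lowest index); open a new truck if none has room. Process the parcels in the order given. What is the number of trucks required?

8

41 kg → truck 1 (remaining 79 kg)
48 kg → truck 1 (remaining 31 kg)
52 kg → truck 2 (remaining 68 kg)
40 kg → truck 2 (remaining 28 kg)
49 kg → truck 3 (remaining 71 kg)
41 kg → truck 3 (remaining 30 kg)
50 kg → truck 4 (remaining 70 kg)
50 kg → truck 4 (remaining 20 kg)
51 kg → truck 5 (remaining 69 kg)
52 kg → truck 5 (remaining 17 kg)
45 kg → truck 6 (remaining 75 kg)
42 kg → truck 6 (remaining 33 kg)
48 kg → truck 7 (remaining 72 kg)
50 kg → truck 7 (remaining 22 kg)
50 kg → truck 8 (remaining 70 kg)
Final trucks: [41,48] [52,40] [49,41] [50,50] [51,52] [45,42] [48,50] [50].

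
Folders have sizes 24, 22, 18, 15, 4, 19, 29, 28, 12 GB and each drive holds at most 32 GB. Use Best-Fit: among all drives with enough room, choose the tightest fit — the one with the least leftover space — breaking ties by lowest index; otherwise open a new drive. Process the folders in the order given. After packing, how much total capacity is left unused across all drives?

53

Put 24 GB in drive 1; 8 GB remain.
Put 22 GB in drive 2; 10 GB remain.
Put 18 GB in drive 3; 14 GB remain.
Put 15 GB in drive 4; 17 GB remain.
Put 4 GB in drive 1; 4 GB remain.
Put 19 GB in drive 5; 13 GB remain.
Put 29 GB in drive 6; 3 GB remain.
Put 28 GB in drive 7; 4 GB remain.
Put 12 GB in drive 5; 1 GB remain.
7 drives × 32 GB = 224 GB; used 171 GB; unused 53 GB.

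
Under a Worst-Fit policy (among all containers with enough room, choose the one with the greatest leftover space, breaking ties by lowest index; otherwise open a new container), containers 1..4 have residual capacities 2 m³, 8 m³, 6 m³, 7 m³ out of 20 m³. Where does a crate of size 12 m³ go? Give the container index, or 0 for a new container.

No container has ≥ 12 m³ free, so a new container is opened.

0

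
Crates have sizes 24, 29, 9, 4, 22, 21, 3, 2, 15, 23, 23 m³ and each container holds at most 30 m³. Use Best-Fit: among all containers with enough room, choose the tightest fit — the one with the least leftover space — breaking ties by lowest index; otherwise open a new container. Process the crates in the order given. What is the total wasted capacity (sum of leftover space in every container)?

35

24 m³ → container 1 (remaining 6 m³)
29 m³ → container 2 (remaining 1 m³)
9 m³ → container 3 (remaining 21 m³)
4 m³ → container 1 (remaining 2 m³)
22 m³ → container 4 (remaining 8 m³)
21 m³ → container 3 (remaining 0 m³)
3 m³ → container 4 (remaining 5 m³)
2 m³ → container 1 (remaining 0 m³)
15 m³ → container 5 (remaining 15 m³)
23 m³ → container 6 (remaining 7 m³)
23 m³ → container 7 (remaining 7 m³)
7 containers × 30 m³ = 210 m³; used 175 m³; unused 35 m³.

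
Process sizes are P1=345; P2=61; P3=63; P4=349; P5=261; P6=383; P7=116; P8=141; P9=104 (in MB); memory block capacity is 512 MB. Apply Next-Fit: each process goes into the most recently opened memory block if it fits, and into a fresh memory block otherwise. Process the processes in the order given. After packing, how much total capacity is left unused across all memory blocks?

Put P1 (345 MB) in memory block 1; 167 MB remain.
Put P2 (61 MB) in memory block 1; 106 MB remain.
Put P3 (63 MB) in memory block 1; 43 MB remain.
Put P4 (349 MB) in memory block 2; 163 MB remain.
Put P5 (261 MB) in memory block 3; 251 MB remain.
Put P6 (383 MB) in memory block 4; 129 MB remain.
Put P7 (116 MB) in memory block 4; 13 MB remain.
Put P8 (141 MB) in memory block 5; 371 MB remain.
Put P9 (104 MB) in memory block 5; 267 MB remain.
5 memory blocks × 512 MB = 2560 MB; used 1823 MB; unused 737 MB.

737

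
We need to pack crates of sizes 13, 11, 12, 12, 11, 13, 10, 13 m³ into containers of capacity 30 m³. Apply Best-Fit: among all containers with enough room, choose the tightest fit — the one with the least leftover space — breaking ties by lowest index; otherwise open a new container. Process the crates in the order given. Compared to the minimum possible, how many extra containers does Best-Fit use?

Best-Fit: [13,11] [12,12] [11,13] [10,13] → 4 containers.
Total size 95 m³; any packing needs at least ⌈95/30⌉ = 4 containers.
So 4 is already optimal.

0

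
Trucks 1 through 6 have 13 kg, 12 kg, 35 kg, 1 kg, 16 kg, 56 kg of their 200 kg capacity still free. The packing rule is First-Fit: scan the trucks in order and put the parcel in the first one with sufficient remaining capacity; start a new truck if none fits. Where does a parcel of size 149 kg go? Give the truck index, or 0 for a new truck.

0

No truck has ≥ 149 kg free, so a new truck is opened.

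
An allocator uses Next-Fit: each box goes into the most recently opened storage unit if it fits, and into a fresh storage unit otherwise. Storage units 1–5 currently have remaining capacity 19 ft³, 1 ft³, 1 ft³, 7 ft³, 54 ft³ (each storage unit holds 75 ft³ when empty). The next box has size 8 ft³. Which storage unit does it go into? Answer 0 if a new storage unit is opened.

Next-Fit only looks at storage unit 5, which has 54 ft³ free.
8 ft³ fits there.

5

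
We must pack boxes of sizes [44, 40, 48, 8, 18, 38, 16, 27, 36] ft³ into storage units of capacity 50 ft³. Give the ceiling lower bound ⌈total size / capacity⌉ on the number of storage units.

6 storage units

Total size = 44 + 40 + 48 + 8 + 18 + 38 + 16 + 27 + 36 = 275 ft³.
⌈275 / 50⌉ = 6.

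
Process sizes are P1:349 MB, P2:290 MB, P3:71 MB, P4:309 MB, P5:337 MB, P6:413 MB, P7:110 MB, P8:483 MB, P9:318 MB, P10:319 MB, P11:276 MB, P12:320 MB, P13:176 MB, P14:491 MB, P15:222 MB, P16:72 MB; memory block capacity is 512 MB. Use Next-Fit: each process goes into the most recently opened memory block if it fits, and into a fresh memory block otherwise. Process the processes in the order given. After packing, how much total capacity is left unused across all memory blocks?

2100

memory block 1: place P1 (349 MB), 163 MB left
memory block 2: place P2 (290 MB), 222 MB left
memory block 2: place P3 (71 MB), 151 MB left
memory block 3: place P4 (309 MB), 203 MB left
memory block 4: place P5 (337 MB), 175 MB left
memory block 5: place P6 (413 MB), 99 MB left
memory block 6: place P7 (110 MB), 402 MB left
memory block 7: place P8 (483 MB), 29 MB left
memory block 8: place P9 (318 MB), 194 MB left
memory block 9: place P10 (319 MB), 193 MB left
memory block 10: place P11 (276 MB), 236 MB left
memory block 11: place P12 (320 MB), 192 MB left
memory block 11: place P13 (176 MB), 16 MB left
memory block 12: place P14 (491 MB), 21 MB left
memory block 13: place P15 (222 MB), 290 MB left
memory block 13: place P16 (72 MB), 218 MB left
13 memory blocks × 512 MB = 6656 MB; used 4556 MB; unused 2100 MB.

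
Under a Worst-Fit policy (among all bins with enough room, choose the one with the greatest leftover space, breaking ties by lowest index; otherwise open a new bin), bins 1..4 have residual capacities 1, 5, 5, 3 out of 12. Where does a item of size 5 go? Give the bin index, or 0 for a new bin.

Bins with room: bin 2 (5), bin 3 (5).
Most room is bin 2 with 5 free.

2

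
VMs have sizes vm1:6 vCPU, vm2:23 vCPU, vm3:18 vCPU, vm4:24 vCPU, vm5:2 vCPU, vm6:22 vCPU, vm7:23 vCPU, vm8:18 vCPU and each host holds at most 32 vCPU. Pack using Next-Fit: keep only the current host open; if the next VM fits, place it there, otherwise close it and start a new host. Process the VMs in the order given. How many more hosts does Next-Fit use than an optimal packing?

Next-Fit: [6,23] [18] [24,2] [22] [23] [18] → 6 hosts.
6 VMs exceed 16 vCPU (half the capacity), and no two of those can share a host, so at least 6 hosts are needed.
So 6 is already optimal.

0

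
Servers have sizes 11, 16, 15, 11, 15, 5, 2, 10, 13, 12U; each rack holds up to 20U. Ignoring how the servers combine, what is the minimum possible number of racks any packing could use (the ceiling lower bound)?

6 racks

Total size = 11 + 16 + 15 + 11 + 15 + 5 + 2 + 10 + 13 + 12 = 110U.
⌈110 / 20⌉ = 6.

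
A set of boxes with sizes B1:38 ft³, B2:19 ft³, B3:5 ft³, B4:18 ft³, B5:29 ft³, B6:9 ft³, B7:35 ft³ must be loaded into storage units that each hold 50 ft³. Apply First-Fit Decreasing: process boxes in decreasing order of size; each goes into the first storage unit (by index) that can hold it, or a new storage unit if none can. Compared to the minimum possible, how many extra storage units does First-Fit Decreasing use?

First-Fit Decreasing: [38,9] [35,5] [29,19] [18] → 4 storage units.
Total size 153 ft³; any packing needs at least ⌈153/50⌉ = 4 storage units.
So 4 is already optimal.

0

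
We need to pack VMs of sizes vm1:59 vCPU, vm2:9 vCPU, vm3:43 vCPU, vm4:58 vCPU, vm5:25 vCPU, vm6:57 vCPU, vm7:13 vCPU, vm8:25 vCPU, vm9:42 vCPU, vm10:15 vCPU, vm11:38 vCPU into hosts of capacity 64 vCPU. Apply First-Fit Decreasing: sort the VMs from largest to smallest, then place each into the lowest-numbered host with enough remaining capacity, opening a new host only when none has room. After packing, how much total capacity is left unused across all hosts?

64

Sorted descending: 59, 58, 57, 43, 42, 38, 25, 25, 15, 13, 9.
host 1: place 59 vCPU, 5 vCPU left
host 2: place 58 vCPU, 6 vCPU left
host 3: place 57 vCPU, 7 vCPU left
host 4: place 43 vCPU, 21 vCPU left
host 5: place 42 vCPU, 22 vCPU left
host 6: place 38 vCPU, 26 vCPU left
host 6: place 25 vCPU, 1 vCPU left
host 7: place 25 vCPU, 39 vCPU left
host 4: place 15 vCPU, 6 vCPU left
host 5: place 13 vCPU, 9 vCPU left
host 5: place 9 vCPU, 0 vCPU left
7 hosts × 64 vCPU = 448 vCPU; used 384 vCPU; unused 64 vCPU.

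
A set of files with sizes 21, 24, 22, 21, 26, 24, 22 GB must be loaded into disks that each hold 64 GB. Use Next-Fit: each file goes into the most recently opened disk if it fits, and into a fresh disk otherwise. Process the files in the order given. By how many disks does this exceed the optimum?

Next-Fit: [21,24] [22,21] [26,24] [22] → 4 disks.
Total size 160 GB; any packing needs at least ⌈160/64⌉ = 3 disks.
An optimal packing achieves that bound: [26,24] [24,22] [22,21,21] → 3 disks.
Excess: 4 − 3 = 1.

1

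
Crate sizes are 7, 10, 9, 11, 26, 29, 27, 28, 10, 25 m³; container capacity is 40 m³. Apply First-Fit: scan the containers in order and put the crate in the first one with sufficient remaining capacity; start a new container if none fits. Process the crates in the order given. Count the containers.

container 1: place 7 m³, 33 m³ left
container 1: place 10 m³, 23 m³ left
container 1: place 9 m³, 14 m³ left
container 1: place 11 m³, 3 m³ left
container 2: place 26 m³, 14 m³ left
container 3: place 29 m³, 11 m³ left
container 4: place 27 m³, 13 m³ left
container 5: place 28 m³, 12 m³ left
container 2: place 10 m³, 4 m³ left
container 6: place 25 m³, 15 m³ left

6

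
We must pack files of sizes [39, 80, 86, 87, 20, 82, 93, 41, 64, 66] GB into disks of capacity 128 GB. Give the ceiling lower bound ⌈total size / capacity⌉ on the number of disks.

Total size = 39 + 80 + 86 + 87 + 20 + 82 + 93 + 41 + 64 + 66 = 658 GB.
⌈658 / 128⌉ = 6.

6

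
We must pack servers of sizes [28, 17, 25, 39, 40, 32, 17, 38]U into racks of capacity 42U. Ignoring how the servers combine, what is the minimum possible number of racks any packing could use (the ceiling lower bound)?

Total size = 28 + 17 + 25 + 39 + 40 + 32 + 17 + 38 = 236U.
⌈236 / 42⌉ = 6.

6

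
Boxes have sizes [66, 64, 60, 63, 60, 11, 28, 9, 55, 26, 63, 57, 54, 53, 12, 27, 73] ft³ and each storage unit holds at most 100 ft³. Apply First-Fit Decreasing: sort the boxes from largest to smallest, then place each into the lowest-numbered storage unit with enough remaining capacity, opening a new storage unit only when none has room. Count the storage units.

Sorted descending: 73, 66, 64, 63, 63, 60, 60, 57, 55, 54, 53, 28, 27, 26, 12, 11, 9.
Put 73 ft³ in storage unit 1; 27 ft³ remain.
Put 66 ft³ in storage unit 2; 34 ft³ remain.
Put 64 ft³ in storage unit 3; 36 ft³ remain.
Put 63 ft³ in storage unit 4; 37 ft³ remain.
Put 63 ft³ in storage unit 5; 37 ft³ remain.
Put 60 ft³ in storage unit 6; 40 ft³ remain.
Put 60 ft³ in storage unit 7; 40 ft³ remain.
Put 57 ft³ in storage unit 8; 43 ft³ remain.
Put 55 ft³ in storage unit 9; 45 ft³ remain.
Put 54 ft³ in storage unit 10; 46 ft³ remain.
Put 53 ft³ in storage unit 11; 47 ft³ remain.
Put 28 ft³ in storage unit 2; 6 ft³ remain.
Put 27 ft³ in storage unit 1; 0 ft³ remain.
Put 26 ft³ in storage unit 3; 10 ft³ remain.
Put 12 ft³ in storage unit 4; 25 ft³ remain.
Put 11 ft³ in storage unit 4; 14 ft³ remain.
Put 9 ft³ in storage unit 3; 1 ft³ remain.

11 storage units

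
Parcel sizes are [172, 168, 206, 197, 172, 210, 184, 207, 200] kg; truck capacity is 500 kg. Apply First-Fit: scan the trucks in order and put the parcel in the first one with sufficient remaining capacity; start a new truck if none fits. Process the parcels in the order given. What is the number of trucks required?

5 trucks

172 kg → truck 1 (remaining 328 kg)
168 kg → truck 1 (remaining 160 kg)
206 kg → truck 2 (remaining 294 kg)
197 kg → truck 2 (remaining 97 kg)
172 kg → truck 3 (remaining 328 kg)
210 kg → truck 3 (remaining 118 kg)
184 kg → truck 4 (remaining 316 kg)
207 kg → truck 4 (remaining 109 kg)
200 kg → truck 5 (remaining 300 kg)
Final trucks: [172,168] [206,197] [172,210] [184,207] [200].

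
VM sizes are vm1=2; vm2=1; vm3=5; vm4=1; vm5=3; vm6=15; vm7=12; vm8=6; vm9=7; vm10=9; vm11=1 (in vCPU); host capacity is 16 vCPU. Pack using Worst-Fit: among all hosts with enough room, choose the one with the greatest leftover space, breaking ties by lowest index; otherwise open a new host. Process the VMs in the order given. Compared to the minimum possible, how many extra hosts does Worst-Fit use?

1

Worst-Fit: [2,1,5,1,3] [15] [12] [6,7] [9,1] → 5 hosts.
Total size 62 vCPU; any packing needs at least ⌈62/16⌉ = 4 hosts.
An optimal packing achieves that bound: [15,1] [12,3,1] [9,7] [6,5,2,1] → 4 hosts.
Excess: 5 − 4 = 1.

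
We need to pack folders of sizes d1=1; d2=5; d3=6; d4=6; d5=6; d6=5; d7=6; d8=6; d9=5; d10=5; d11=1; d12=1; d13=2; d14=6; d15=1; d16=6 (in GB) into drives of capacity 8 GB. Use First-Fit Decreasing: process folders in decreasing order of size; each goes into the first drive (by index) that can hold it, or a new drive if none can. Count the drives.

11 drives

Sorted descending: 6, 6, 6, 6, 6, 6, 6, 5, 5, 5, 5, 2, 1, 1, 1, 1.
drive 1: place 6 GB, 2 GB left
drive 2: place 6 GB, 2 GB left
drive 3: place 6 GB, 2 GB left
drive 4: place 6 GB, 2 GB left
drive 5: place 6 GB, 2 GB left
drive 6: place 6 GB, 2 GB left
drive 7: place 6 GB, 2 GB left
drive 8: place 5 GB, 3 GB left
drive 9: place 5 GB, 3 GB left
drive 10: place 5 GB, 3 GB left
drive 11: place 5 GB, 3 GB left
drive 1: place 2 GB, 0 GB left
drive 2: place 1 GB, 1 GB left
drive 2: place 1 GB, 0 GB left
drive 3: place 1 GB, 1 GB left
drive 3: place 1 GB, 0 GB left
Final drives: [6,2] [6,1,1] [6,1,1] [6] [6] [6] [6] [5] [5] [5] [5].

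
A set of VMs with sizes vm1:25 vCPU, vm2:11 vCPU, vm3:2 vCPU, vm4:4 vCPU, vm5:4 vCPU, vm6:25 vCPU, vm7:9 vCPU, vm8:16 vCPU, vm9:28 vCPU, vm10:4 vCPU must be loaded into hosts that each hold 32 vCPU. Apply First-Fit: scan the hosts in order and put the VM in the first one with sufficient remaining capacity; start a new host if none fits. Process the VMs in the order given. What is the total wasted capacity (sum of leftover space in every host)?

Put vm1 (25 vCPU) in host 1; 7 vCPU remain.
Put vm2 (11 vCPU) in host 2; 21 vCPU remain.
Put vm3 (2 vCPU) in host 1; 5 vCPU remain.
Put vm4 (4 vCPU) in host 1; 1 vCPU remain.
Put vm5 (4 vCPU) in host 2; 17 vCPU remain.
Put vm6 (25 vCPU) in host 3; 7 vCPU remain.
Put vm7 (9 vCPU) in host 2; 8 vCPU remain.
Put vm8 (16 vCPU) in host 4; 16 vCPU remain.
Put vm9 (28 vCPU) in host 5; 4 vCPU remain.
Put vm10 (4 vCPU) in host 2; 4 vCPU remain.
5 hosts × 32 vCPU = 160 vCPU; used 128 vCPU; unused 32 vCPU.

32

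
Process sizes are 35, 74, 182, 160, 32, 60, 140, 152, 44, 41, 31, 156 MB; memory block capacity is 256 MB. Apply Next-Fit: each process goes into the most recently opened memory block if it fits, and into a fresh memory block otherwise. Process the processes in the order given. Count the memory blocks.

Put 35 MB in memory block 1; 221 MB remain.
Put 74 MB in memory block 1; 147 MB remain.
Put 182 MB in memory block 2; 74 MB remain.
Put 160 MB in memory block 3; 96 MB remain.
Put 32 MB in memory block 3; 64 MB remain.
Put 60 MB in memory block 3; 4 MB remain.
Put 140 MB in memory block 4; 116 MB remain.
Put 152 MB in memory block 5; 104 MB remain.
Put 44 MB in memory block 5; 60 MB remain.
Put 41 MB in memory block 5; 19 MB remain.
Put 31 MB in memory block 6; 225 MB remain.
Put 156 MB in memory block 6; 69 MB remain.
Final memory blocks: [35,74] [182] [160,32,60] [140] [152,44,41] [31,156].

6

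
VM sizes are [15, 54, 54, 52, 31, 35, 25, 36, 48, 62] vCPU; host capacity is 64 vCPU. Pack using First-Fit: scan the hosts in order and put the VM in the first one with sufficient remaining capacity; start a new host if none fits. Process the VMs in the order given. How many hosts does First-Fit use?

15 vCPU → host 1 (remaining 49 vCPU)
54 vCPU → host 2 (remaining 10 vCPU)
54 vCPU → host 3 (remaining 10 vCPU)
52 vCPU → host 4 (remaining 12 vCPU)
31 vCPU → host 1 (remaining 18 vCPU)
35 vCPU → host 5 (remaining 29 vCPU)
25 vCPU → host 5 (remaining 4 vCPU)
36 vCPU → host 6 (remaining 28 vCPU)
48 vCPU → host 7 (remaining 16 vCPU)
62 vCPU → host 8 (remaining 2 vCPU)

8 hosts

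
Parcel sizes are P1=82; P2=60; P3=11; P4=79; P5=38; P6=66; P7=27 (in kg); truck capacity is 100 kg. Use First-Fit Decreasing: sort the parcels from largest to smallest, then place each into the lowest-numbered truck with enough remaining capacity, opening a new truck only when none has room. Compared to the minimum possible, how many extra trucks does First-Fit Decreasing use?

0

First-Fit Decreasing: [82,11] [79] [66,27] [60,38] → 4 trucks.
Total size 363 kg; any packing needs at least ⌈363/100⌉ = 4 trucks.
So 4 is already optimal.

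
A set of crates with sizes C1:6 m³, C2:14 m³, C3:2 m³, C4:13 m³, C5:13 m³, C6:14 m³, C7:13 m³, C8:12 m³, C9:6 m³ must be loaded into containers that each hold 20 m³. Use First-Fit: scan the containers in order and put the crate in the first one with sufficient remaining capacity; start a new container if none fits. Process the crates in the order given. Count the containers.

C1 (6 m³) → container 1 (remaining 14 m³)
C2 (14 m³) → container 1 (remaining 0 m³)
C3 (2 m³) → container 2 (remaining 18 m³)
C4 (13 m³) → container 2 (remaining 5 m³)
C5 (13 m³) → container 3 (remaining 7 m³)
C6 (14 m³) → container 4 (remaining 6 m³)
C7 (13 m³) → container 5 (remaining 7 m³)
C8 (12 m³) → container 6 (remaining 8 m³)
C9 (6 m³) → container 3 (remaining 1 m³)
Final containers: [6,14] [2,13] [13,6] [14] [13] [12].

6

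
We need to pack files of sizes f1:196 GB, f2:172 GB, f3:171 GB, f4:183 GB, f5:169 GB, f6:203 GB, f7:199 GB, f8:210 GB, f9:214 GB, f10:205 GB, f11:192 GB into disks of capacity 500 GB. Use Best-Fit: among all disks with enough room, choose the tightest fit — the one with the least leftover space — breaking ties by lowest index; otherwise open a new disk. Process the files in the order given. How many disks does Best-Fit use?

6

f1 (196 GB) → disk 1 (remaining 304 GB)
f2 (172 GB) → disk 1 (remaining 132 GB)
f3 (171 GB) → disk 2 (remaining 329 GB)
f4 (183 GB) → disk 2 (remaining 146 GB)
f5 (169 GB) → disk 3 (remaining 331 GB)
f6 (203 GB) → disk 3 (remaining 128 GB)
f7 (199 GB) → disk 4 (remaining 301 GB)
f8 (210 GB) → disk 4 (remaining 91 GB)
f9 (214 GB) → disk 5 (remaining 286 GB)
f10 (205 GB) → disk 5 (remaining 81 GB)
f11 (192 GB) → disk 6 (remaining 308 GB)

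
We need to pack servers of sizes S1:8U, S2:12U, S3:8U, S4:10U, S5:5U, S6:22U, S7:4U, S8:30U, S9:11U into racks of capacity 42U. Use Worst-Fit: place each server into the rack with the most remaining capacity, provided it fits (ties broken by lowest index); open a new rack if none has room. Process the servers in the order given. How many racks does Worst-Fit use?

3 racks

Put S1 (8U) in rack 1; 34U remain.
Put S2 (12U) in rack 1; 22U remain.
Put S3 (8U) in rack 1; 14U remain.
Put S4 (10U) in rack 1; 4U remain.
Put S5 (5U) in rack 2; 37U remain.
Put S6 (22U) in rack 2; 15U remain.
Put S7 (4U) in rack 2; 11U remain.
Put S8 (30U) in rack 3; 12U remain.
Put S9 (11U) in rack 3; 1U remain.
Final racks: [8,12,8,10] [5,22,4] [30,11].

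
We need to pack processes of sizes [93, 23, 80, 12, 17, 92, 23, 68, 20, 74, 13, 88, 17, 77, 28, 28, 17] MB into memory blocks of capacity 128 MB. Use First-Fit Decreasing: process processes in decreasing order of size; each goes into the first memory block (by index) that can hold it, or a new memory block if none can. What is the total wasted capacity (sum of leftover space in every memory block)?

126

Sorted descending: 93, 92, 88, 80, 77, 74, 68, 28, 28, 23, 23, 20, 17, 17, 17, 13, 12.
memory block 1: place 93 MB, 35 MB left
memory block 2: place 92 MB, 36 MB left
memory block 3: place 88 MB, 40 MB left
memory block 4: place 80 MB, 48 MB left
memory block 5: place 77 MB, 51 MB left
memory block 6: place 74 MB, 54 MB left
memory block 7: place 68 MB, 60 MB left
memory block 1: place 28 MB, 7 MB left
memory block 2: place 28 MB, 8 MB left
memory block 3: place 23 MB, 17 MB left
memory block 4: place 23 MB, 25 MB left
memory block 4: place 20 MB, 5 MB left
memory block 3: place 17 MB, 0 MB left
memory block 5: place 17 MB, 34 MB left
memory block 5: place 17 MB, 17 MB left
memory block 5: place 13 MB, 4 MB left
memory block 6: place 12 MB, 42 MB left
7 memory blocks × 128 MB = 896 MB; used 770 MB; unused 126 MB.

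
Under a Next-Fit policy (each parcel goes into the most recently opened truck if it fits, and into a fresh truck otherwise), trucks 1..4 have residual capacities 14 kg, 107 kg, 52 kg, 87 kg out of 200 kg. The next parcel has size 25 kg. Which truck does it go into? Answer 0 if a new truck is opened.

Next-Fit only looks at truck 4, which has 87 kg free.
25 kg fits there.

4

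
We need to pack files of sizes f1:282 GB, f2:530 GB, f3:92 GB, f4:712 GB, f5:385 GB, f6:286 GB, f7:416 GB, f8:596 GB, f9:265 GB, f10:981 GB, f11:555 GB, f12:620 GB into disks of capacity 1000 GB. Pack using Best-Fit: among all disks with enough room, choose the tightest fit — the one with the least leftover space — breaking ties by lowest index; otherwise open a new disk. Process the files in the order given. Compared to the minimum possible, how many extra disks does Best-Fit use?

1

Best-Fit: [282,530,92] [712,286] [385,416] [596,265] [981] [555] [620] → 7 disks.
Total size 5720 GB; any packing needs at least ⌈5720/1000⌉ = 6 disks.
An optimal packing achieves that bound: [981] [712,286] [620,282,92] [596,385] [555,416] [530,265] → 6 disks.
Excess: 7 − 6 = 1.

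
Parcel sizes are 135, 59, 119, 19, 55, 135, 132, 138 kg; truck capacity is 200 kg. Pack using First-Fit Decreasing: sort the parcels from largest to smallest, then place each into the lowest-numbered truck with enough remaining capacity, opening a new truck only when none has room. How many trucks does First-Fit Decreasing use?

5

Sorted descending: 138, 135, 135, 132, 119, 59, 55, 19.
138 kg → truck 1 (remaining 62 kg)
135 kg → truck 2 (remaining 65 kg)
135 kg → truck 3 (remaining 65 kg)
132 kg → truck 4 (remaining 68 kg)
119 kg → truck 5 (remaining 81 kg)
59 kg → truck 1 (remaining 3 kg)
55 kg → truck 2 (remaining 10 kg)
19 kg → truck 3 (remaining 46 kg)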